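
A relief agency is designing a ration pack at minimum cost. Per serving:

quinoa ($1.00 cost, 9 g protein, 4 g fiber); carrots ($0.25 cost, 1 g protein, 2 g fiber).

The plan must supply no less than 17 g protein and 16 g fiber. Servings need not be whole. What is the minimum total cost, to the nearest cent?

$2.64

The cheapest plan sits at a corner of the feasible region — with two constraints it uses at most two foods.
quinoa only: max(17/9, 16/4) = 4 servings → $4.00.
carrots only: max(17/1, 16/2) = 17 servings → $4.25.
quinoa + carrots with both tight: 1.286 servings and 5.429 servings → $2.64.
So the least-cost plan costs $2.64.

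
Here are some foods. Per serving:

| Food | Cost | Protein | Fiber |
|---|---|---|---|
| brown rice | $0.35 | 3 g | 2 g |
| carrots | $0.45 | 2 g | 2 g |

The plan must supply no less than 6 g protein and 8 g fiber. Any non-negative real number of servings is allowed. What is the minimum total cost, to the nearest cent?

brown rice only: max(6/3, 8/2) = 4 servings → $1.40.
carrots only: max(6/2, 8/2) = 4 servings → $1.80.
brown rice + carrots with both targets exact would need a negative amount; discard.
The minimum over all feasible corners is $1.40.

$1.40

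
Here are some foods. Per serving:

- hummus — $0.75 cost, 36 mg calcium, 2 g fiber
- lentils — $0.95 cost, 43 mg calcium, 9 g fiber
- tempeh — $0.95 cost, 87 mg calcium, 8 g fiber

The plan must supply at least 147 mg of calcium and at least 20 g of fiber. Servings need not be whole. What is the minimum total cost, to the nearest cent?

An LP optimum is at a vertex; with two nutrient constraints at most two foods are used. Check each candidate.
hummus only: max(147/36, 20/2) = 10 servings → $7.50.
lentils only: max(147/43, 20/9) = 3.419 servings → $3.25.
tempeh only: max(147/87, 20/8) = 2.5 servings → $2.38.
hummus + lentils with both tight: 1.945 servings and 1.79 servings → $3.16.
hummus + tempeh: intersection lies outside the first quadrant.
lentils + tempeh with both tight: 1.285 servings and 1.055 servings → $2.22.
The minimum over all feasible corners is $2.22.

$2.22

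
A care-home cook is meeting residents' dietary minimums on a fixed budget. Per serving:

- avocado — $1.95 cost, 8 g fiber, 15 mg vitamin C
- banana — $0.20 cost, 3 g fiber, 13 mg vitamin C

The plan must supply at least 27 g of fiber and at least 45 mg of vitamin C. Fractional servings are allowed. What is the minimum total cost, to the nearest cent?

$1.80

A basic optimal solution has at most two foods positive. Try each food alone and each pair with both targets met exactly.
avocado only: max(27/8, 45/15) = 3.375 servings → $6.58.
banana only: max(27/3, 45/13) = 9 servings → $1.80.
avocado + banana: the both-tight solution has a negative serving — not a feasible corner.
So the least-cost plan costs $1.80.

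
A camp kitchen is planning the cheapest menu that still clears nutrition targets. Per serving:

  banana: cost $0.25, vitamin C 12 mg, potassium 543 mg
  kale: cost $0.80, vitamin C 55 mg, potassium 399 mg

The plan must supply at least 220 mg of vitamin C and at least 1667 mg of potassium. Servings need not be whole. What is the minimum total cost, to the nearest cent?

$3.21

Compare the cost at each extreme point of the feasible region.
banana only: max(220/12, 1667/543) = 18.33 servings → $4.58.
kale only: max(220/55, 1667/399) = 4.178 servings → $3.34.
banana + kale with both tight: 0.1557 servings and 3.966 servings → $3.21.
The minimum over all feasible corners is $3.21.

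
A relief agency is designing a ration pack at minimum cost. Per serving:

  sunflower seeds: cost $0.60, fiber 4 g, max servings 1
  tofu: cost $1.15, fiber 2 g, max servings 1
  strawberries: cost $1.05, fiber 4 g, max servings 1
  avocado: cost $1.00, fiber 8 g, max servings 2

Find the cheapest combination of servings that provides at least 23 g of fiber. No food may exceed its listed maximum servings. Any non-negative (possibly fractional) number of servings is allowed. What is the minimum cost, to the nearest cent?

$3.39

Cost per g of fiber: avocado $0.1250, sunflower seeds $0.1500, strawberries $0.2625, tofu $0.5750.
Take 2 servings of avocado: +16.0 g fiber for $2.00 (total $2.00, still need 7.0 g).
Take 1 serving of sunflower seeds: +4.0 g fiber for $0.60 (total $2.60, still need 3.0 g).
Take 0.75 servings of strawberries: +3.0 g fiber for $0.79 (total $3.39, still need 0.0 g).
Greedy by cheapest-per-g is optimal for a single linear constraint, so the minimum cost is $3.39.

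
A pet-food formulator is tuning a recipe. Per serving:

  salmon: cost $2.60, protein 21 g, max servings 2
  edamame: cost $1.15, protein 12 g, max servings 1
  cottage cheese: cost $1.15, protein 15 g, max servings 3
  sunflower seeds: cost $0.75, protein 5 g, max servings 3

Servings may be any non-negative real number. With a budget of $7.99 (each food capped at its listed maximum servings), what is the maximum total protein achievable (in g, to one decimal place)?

84.4 g

Protein per dollar: cottage cheese 13.04, edamame 10.43, salmon 8.077, sunflower seeds 6.667.
Take 3 servings of cottage cheese: spends $3.45, +45.0 g protein (running total 45.0 g).
Take 1 serving of edamame: spends $1.15, +12.0 g protein (running total 57.0 g).
Take 1.304 servings of salmon: spends $3.39, +27.4 g protein (running total 84.4 g).
Greedy by best ratio exhausts the cost allowance optimally: 84.4 g.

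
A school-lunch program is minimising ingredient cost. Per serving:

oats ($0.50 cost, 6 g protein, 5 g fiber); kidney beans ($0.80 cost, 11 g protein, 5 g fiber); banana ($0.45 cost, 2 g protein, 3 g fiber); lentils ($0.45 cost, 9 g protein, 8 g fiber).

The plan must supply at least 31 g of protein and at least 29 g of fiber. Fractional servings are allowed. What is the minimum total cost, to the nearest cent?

Check every corner: each single food scaled to meet both minima, and each pair solved so both constraints bind.
oats only: max(31/6, 29/5) = 5.8 servings → $2.90.
kidney beans only: max(31/11, 29/5) = 5.8 servings → $4.64.
banana only: max(31/2, 29/3) = 15.5 servings → $6.97.
lentils only: max(31/9, 29/8) = 3.625 servings → $1.63.
oats + kidney beans with both targets exact would need a negative amount; discard.
oats + banana with both tight: 4.375 servings and 2.375 servings → $3.26.
oats + lentils: the both-tight solution has a negative serving — not a feasible corner.
kidney beans + banana with both tight: 1.522 servings and 7.13 servings → $4.43.
kidney beans + lentils: the both-tight solution has a negative serving — not a feasible corner.
banana + lentils with both tight: 1.182 servings and 3.182 servings → $1.96.
The minimum over all feasible corners is $1.63.

$1.63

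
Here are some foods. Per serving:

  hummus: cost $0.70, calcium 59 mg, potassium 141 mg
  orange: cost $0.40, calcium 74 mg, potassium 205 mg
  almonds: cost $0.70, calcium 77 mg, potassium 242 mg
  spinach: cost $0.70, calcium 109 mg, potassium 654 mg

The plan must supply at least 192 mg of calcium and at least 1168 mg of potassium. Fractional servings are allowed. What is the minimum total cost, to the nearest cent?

$1.25

hummus only: max(192/59, 1168/141) = 8.284 servings → $5.80.
orange only: max(192/74, 1168/205) = 5.698 servings → $2.28.
almonds only: max(192/77, 1168/242) = 4.826 servings → $3.38.
spinach only: max(192/109, 1168/654) = 1.786 servings → $1.25.
hummus + orange: the both-tight solution has a negative serving — not a feasible corner.
hummus + almonds: the both-tight solution has a negative serving — not a feasible corner.
hummus + spinach: the both-tight solution has a negative serving — not a feasible corner.
orange + almonds with both targets exact would need a negative amount; discard.
orange + spinach with both targets exact would need a negative amount; discard.
almonds + spinach: intersection lies outside the first quadrant.
Cheapest feasible corner: $1.25.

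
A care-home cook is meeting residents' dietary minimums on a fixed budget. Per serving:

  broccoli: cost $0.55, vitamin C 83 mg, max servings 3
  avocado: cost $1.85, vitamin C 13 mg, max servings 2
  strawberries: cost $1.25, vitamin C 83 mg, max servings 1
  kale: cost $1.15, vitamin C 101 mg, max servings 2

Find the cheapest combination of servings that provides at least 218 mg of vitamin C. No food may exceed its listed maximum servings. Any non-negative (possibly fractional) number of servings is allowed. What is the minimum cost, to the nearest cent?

$1.44

Cost per mg of vitamin C: broccoli $0.0066, kale $0.0114, strawberries $0.0151, avocado $0.1423.
Take 2.627 servings of broccoli: +218.0 mg vitamin C for $1.44 (total $1.44, still need 0.0 mg).
Filling from the cheapest source first is optimal under one linear minimum: $1.44.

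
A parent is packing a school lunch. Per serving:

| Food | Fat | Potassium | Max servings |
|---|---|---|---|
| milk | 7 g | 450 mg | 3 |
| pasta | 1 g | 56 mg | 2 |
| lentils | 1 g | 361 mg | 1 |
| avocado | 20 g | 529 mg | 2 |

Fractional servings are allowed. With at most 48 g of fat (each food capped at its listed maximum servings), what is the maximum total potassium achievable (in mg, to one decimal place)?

Potassium per g fat: lentils 361, milk 64.29, pasta 56, avocado 26.45.
Take 1 serving of lentils: uses 1 g fat, +361.0 mg potassium (running total 361.0 mg).
Take 3 servings of milk: uses 21 g fat, +1350.0 mg potassium (running total 1711.0 mg).
Take 2 servings of pasta: uses 2 g fat, +112.0 mg potassium (running total 1823.0 mg).
Take 1.2 servings of avocado: uses 24 g fat, +634.8 mg potassium (running total 2457.8 mg).
Filling greedily by potassium-per-g fat is optimal for one linear limit, giving 2457.8 mg.

2457.8 mg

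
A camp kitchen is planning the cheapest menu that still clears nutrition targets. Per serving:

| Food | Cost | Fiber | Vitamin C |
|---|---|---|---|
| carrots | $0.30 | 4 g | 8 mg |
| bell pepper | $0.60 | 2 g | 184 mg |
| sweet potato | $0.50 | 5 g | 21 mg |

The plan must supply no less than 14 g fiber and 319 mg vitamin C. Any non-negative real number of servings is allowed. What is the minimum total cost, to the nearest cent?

With two linear requirements the optimum uses one or two foods; enumerate the corners.
carrots only: max(14/4, 319/8) = 39.88 servings → $11.96.
bell pepper only: max(14/2, 319/184) = 7 servings → $4.20.
sweet potato only: max(14/5, 319/21) = 15.19 servings → $7.60.
carrots + bell pepper with both tight: 2.692 servings and 1.617 servings → $1.78.
carrots + sweet potato: the both-tight solution has a negative serving — not a feasible corner.
bell pepper + sweet potato with both tight: 1.482 servings and 2.207 servings → $1.99.
So the least-cost plan costs $1.78.

$1.78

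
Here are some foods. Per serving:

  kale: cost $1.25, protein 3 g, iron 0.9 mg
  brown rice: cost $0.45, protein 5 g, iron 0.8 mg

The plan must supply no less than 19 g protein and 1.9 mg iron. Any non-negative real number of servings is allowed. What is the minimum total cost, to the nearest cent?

Compare the cost at each extreme point of the feasible region.
kale only: max(19/3, 1.9/0.9) = 6.333 servings → $7.92.
brown rice only: max(19/5, 1.9/0.8) = 3.8 servings → $1.71.
kale + brown rice: the both-tight solution has a negative serving — not a feasible corner.
The minimum over all feasible corners is $1.71.

$1.71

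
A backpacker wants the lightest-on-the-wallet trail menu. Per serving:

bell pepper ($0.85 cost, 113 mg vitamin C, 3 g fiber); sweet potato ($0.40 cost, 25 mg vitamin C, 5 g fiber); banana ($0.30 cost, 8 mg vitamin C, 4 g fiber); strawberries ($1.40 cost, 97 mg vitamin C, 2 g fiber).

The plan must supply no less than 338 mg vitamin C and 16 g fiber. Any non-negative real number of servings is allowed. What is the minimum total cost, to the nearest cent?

For a min-cost LP with two ≥-constraints, a basic feasible solution has at most two positive variables.
bell pepper only: max(338/113, 16/3) = 5.333 servings → $4.53.
sweet potato only: max(338/25, 16/5) = 13.52 servings → $5.41.
banana only: max(338/8, 16/4) = 42.25 servings → $12.68.
strawberries only: max(338/97, 16/2) = 8 servings → $11.20.
bell pepper + sweet potato with both tight: 2.633 servings and 1.62 servings → $2.89.
bell pepper + banana with both tight: 2.86 servings and 1.855 servings → $2.99.
bell pepper + strawberries with both targets exact would need a negative amount; discard.
sweet potato + banana: the both-tight solution has a negative serving — not a feasible corner.
sweet potato + strawberries with both tight: 2.014 servings and 2.966 servings → $4.96.
banana + strawberries with both tight: 2.355 servings and 3.29 servings → $5.31.
The minimum over all feasible corners is $2.89.

$2.89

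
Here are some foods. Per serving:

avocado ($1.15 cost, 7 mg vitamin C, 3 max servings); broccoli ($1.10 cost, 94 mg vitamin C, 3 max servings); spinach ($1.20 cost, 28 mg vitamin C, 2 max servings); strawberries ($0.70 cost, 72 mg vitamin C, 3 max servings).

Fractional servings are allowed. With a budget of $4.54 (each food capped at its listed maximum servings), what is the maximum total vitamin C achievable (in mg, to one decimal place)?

424.5 mg

Vitamin C per dollar: strawberries 102.9, broccoli 85.45, spinach 23.33, avocado 6.087.
Take 3 servings of strawberries: spends $2.10, +216.0 mg vitamin C (running total 216.0 mg).
Take 2.218 servings of broccoli: spends $2.44, +208.5 mg vitamin C (running total 424.5 mg).
Greedy by best ratio exhausts the cost allowance optimally: 424.5 mg.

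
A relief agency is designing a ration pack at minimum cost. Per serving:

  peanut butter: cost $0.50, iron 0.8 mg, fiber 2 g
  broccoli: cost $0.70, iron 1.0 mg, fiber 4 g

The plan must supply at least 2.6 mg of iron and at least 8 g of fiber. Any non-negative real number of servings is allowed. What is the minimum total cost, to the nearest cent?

$1.70

Minimising a linear cost over {iron ≥ 2.6, fiber ≥ 8, servings ≥ 0} — the optimum is at a vertex, using one or two foods.
peanut butter only: max(2.6/0.8, 8/2) = 4 servings → $2.00.
broccoli only: max(2.6/1.0, 8/4) = 2.6 servings → $1.82.
peanut butter + broccoli with both tight: 2 servings and 1 serving → $1.70.
The minimum over all feasible corners is $1.70.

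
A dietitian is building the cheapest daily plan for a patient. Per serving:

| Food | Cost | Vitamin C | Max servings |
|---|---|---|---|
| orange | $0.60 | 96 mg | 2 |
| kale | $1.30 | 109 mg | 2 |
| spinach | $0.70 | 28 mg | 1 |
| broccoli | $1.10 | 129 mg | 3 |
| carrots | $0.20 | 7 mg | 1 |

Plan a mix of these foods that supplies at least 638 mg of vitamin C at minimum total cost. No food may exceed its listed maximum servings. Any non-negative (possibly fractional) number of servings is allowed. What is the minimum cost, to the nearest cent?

Cost per mg of vitamin C: orange $0.0063, broccoli $0.0085, kale $0.0119, spinach $0.0250, carrots $0.0286.
Take 2 servings of orange: +192.0 mg vitamin C for $1.20 (total $1.20, still need 446.0 mg).
Take 3 servings of broccoli: +387.0 mg vitamin C for $3.30 (total $4.50, still need 59.0 mg).
Take 0.5413 servings of kale: +59.0 mg vitamin C for $0.70 (total $5.20, still need 0.0 mg).
Filling from the cheapest source first is optimal under one linear minimum: $5.20.

$5.20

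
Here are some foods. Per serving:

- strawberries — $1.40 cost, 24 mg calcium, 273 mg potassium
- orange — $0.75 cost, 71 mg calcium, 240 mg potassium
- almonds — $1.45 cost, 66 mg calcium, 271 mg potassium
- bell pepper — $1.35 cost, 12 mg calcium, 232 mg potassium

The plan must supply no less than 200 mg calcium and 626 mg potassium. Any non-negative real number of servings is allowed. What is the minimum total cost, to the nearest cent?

An LP optimum is at a vertex; with two nutrient constraints at most two foods are used. Check each candidate.
strawberries only: max(200/24, 626/273) = 8.333 servings → $11.67.
orange only: max(200/71, 626/240) = 2.817 servings → $2.11.
almonds only: max(200/66, 626/271) = 3.03 servings → $4.39.
bell pepper only: max(200/12, 626/232) = 16.67 servings → $22.50.
strawberries + orange: the both-tight solution has a negative serving — not a feasible corner.
strawberries + almonds: intersection lies outside the first quadrant.
strawberries + bell pepper with both targets exact would need a negative amount; discard.
orange + almonds with both targets exact would need a negative amount; discard.
orange + bell pepper: the both-tight solution has a negative serving — not a feasible corner.
almonds + bell pepper: the both-tight solution has a negative serving — not a feasible corner.
Cheapest feasible corner: $2.11.

$2.11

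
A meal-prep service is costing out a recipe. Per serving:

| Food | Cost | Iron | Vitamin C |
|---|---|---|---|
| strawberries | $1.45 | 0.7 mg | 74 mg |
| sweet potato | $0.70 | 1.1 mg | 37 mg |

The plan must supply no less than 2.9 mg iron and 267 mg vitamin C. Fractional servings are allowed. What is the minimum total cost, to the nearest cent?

Minimising a linear cost over {iron ≥ 2.9, vitamin C ≥ 267, servings ≥ 0} — the optimum is at a vertex, using one or two foods.
strawberries only: max(2.9/0.7, 267/74) = 4.143 servings → $6.01.
sweet potato only: max(2.9/1.1, 267/37) = 7.216 servings → $5.05.
strawberries + sweet potato with both tight: 3.359 servings and 0.4991 servings → $5.22.
So the least-cost plan costs $5.05.

$5.05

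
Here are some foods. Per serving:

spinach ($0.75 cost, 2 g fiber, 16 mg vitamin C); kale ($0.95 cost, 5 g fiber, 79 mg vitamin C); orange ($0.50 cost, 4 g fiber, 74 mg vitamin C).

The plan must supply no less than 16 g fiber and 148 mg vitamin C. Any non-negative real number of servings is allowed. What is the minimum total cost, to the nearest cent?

$2.00

At the optimum either one food covers both requirements or two foods hit both targets exactly; no other combination can be cheaper.
spinach only: max(16/2, 148/16) = 9.25 servings → $6.94.
kale only: max(16/5, 148/79) = 3.2 servings → $3.04.
orange only: max(16/4, 148/74) = 4 servings → $2.00.
spinach + kale with both tight: 6.718 servings and 0.5128 servings → $5.53.
spinach + orange with both tight: 7.048 servings and 0.4762 servings → $5.52.
kale + orange: the both-tight solution has a negative serving — not a feasible corner.
The minimum over all feasible corners is $2.00.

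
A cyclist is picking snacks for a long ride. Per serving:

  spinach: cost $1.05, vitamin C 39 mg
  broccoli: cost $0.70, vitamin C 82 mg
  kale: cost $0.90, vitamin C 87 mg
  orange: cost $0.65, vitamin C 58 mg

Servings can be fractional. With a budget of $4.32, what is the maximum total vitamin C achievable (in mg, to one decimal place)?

Vitamin C per dollar: broccoli 117.1, kale 96.67, orange 89.23, spinach 37.14.
With no serving limits, spend the whole cost allowance on broccoli: $4.32 / $0.70 × 82 mg = 506.1 mg.

506.1 mg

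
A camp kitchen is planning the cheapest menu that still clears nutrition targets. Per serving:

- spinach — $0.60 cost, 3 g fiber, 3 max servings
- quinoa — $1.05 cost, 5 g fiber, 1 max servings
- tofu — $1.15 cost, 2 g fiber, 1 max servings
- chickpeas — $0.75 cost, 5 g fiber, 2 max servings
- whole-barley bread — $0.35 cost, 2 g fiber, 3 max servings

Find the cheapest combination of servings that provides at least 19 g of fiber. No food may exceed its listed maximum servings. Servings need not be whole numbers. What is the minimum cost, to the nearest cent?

$3.15

Cost per g of fiber: chickpeas $0.1500, whole-barley bread $0.1750, spinach $0.2000, quinoa $0.2100, tofu $0.5750.
Take 2 servings of chickpeas: +10.0 g fiber for $1.50 (total $1.50, still need 9.0 g).
Take 3 servings of whole-barley bread: +6.0 g fiber for $1.05 (total $2.55, still need 3.0 g).
Take 1 serving of spinach: +3.0 g fiber for $0.60 (total $3.15, still need 0.0 g).
Greedy by cheapest-per-g is optimal for a single linear constraint, so the minimum cost is $3.15.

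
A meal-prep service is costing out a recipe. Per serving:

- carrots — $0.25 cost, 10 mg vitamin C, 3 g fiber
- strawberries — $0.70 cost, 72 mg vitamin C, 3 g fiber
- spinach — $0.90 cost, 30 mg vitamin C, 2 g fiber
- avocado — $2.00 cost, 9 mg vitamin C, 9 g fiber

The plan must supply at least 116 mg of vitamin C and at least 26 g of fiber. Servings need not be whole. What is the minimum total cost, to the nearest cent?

At the optimum either one food covers both requirements or two foods hit both targets exactly; no other combination can be cheaper.
carrots only: max(116/10, 26/3) = 11.6 servings → $2.90.
strawberries only: max(116/72, 26/3) = 8.667 servings → $6.07.
spinach only: max(116/30, 26/2) = 13 servings → $11.70.
avocado only: max(116/9, 26/9) = 12.89 servings → $25.78.
carrots + strawberries with both tight: 8.194 servings and 0.4731 servings → $2.38.
carrots + spinach with both tight: 7.829 servings and 1.257 servings → $3.09.
carrots + avocado: intersection lies outside the first quadrant.
strawberries + spinach with both targets exact would need a negative amount; discard.
strawberries + avocado with both tight: 1.304 servings and 2.454 servings → $5.82.
spinach + avocado with both tight: 3.214 servings and 2.175 servings → $7.24.
Cheapest feasible corner: $2.38.

$2.38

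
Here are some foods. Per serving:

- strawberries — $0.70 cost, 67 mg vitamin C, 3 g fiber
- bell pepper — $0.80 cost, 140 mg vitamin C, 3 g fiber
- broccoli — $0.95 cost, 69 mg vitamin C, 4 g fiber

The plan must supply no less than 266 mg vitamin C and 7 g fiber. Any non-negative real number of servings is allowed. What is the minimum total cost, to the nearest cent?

At the optimum either one food covers both requirements or two foods hit both targets exactly; no other combination can be cheaper.
strawberries only: max(266/67, 7/3) = 3.97 servings → $2.78.
bell pepper only: max(266/140, 7/3) = 2.333 servings → $1.87.
broccoli only: max(266/69, 7/4) = 3.855 servings → $3.66.
strawberries + bell pepper with both tight: 0.8311 servings and 1.502 servings → $1.78.
strawberries + broccoli with both targets exact would need a negative amount; discard.
bell pepper + broccoli with both tight: 1.646 servings and 0.5156 servings → $1.81.
The minimum over all feasible corners is $1.78.

$1.78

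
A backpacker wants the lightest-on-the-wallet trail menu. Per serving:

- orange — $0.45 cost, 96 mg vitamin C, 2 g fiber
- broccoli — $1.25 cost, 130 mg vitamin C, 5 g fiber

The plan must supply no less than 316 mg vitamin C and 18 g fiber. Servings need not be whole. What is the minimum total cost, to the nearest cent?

The cheapest plan sits at a corner of the feasible region — with two constraints it uses at most two foods.
orange only: max(316/96, 18/2) = 9 servings → $4.05.
broccoli only: max(316/130, 18/5) = 3.6 servings → $4.50.
orange + broccoli with both targets exact would need a negative amount; discard.
The minimum over all feasible corners is $4.05.

$4.05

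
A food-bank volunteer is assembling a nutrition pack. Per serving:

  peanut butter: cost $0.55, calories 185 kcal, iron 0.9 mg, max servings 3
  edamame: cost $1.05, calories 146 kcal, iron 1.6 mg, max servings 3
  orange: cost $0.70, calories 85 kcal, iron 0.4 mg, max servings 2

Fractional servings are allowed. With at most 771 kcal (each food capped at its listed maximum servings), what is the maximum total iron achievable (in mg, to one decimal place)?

Iron per kcal: edamame 0.01096, peanut butter 0.004865, orange 0.004706.
Take 3 servings of edamame: uses 438 kcal, +4.8 mg iron (running total 4.8 mg).
Take 1.8 servings of peanut butter: uses 333 kcal, +1.6 mg iron (running total 6.4 mg).
Greedy by best ratio exhausts the calories allowance optimally: 6.4 mg.

6.4 mg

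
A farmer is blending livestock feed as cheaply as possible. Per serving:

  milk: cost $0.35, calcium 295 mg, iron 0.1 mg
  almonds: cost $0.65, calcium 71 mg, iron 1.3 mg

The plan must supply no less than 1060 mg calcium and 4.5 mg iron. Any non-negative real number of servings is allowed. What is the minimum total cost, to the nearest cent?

milk only: max(1060/295, 4.5/0.1) = 45 servings → $15.75.
almonds only: max(1060/71, 4.5/1.3) = 14.93 servings → $9.70.
milk + almonds with both tight: 2.812 servings and 3.245 servings → $3.09.
Cheapest feasible corner: $3.09.

$3.09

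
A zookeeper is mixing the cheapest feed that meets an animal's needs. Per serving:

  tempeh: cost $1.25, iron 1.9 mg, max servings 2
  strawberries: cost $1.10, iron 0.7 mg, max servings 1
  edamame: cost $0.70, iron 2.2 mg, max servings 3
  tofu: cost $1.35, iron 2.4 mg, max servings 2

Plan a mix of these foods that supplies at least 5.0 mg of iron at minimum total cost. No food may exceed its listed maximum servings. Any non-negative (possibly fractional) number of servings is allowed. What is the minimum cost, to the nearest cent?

Cost per mg of iron: edamame $0.3182, tofu $0.5625, tempeh $0.6579, strawberries $1.5714.
Take 2.273 servings of edamame: +5.0 mg iron for $1.59 (total $1.59, still need 0.0 mg).
Greedy by cheapest-per-mg is optimal for a single linear constraint, so the minimum cost is $1.59.

$1.59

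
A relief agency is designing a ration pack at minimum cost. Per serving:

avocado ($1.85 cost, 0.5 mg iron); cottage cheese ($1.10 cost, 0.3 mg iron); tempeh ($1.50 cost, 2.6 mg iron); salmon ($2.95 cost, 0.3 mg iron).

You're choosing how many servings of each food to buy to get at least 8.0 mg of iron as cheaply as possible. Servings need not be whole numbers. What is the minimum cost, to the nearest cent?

Cost per mg of iron: tempeh $0.5769, cottage cheese $3.6667, avocado $3.7000, salmon $9.8333.
With no serving limits, use only tempeh: 8.0 mg / 2.6 mg = 3.077 servings × $1.50 = $4.62.

$4.62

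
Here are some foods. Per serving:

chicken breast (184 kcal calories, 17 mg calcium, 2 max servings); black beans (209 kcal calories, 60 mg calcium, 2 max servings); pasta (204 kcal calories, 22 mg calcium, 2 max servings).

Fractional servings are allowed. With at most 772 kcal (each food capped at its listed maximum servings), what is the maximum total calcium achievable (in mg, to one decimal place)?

158.2 mg

Calcium per kcal: black beans 0.2871, pasta 0.1078, chicken breast 0.09239.
Take 2 servings of black beans: uses 418 kcal, +120.0 mg calcium (running total 120.0 mg).
Take 1.735 servings of pasta: uses 354 kcal, +38.2 mg calcium (running total 158.2 mg).
Greedy by best ratio exhausts the calories allowance optimally: 158.2 mg.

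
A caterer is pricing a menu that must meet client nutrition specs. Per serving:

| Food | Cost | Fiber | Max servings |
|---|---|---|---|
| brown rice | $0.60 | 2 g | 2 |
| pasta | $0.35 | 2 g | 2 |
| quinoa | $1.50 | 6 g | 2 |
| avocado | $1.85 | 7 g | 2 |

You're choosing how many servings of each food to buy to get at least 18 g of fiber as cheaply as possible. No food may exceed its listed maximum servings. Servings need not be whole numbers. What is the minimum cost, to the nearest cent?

$4.23

Cost per g of fiber: pasta $0.1750, quinoa $0.2500, avocado $0.2643, brown rice $0.3000.
Take 2 servings of pasta: +4.0 g fiber for $0.70 (total $0.70, still need 14.0 g).
Take 2 servings of quinoa: +12.0 g fiber for $3.00 (total $3.70, still need 2.0 g).
Take 0.2857 servings of avocado: +2.0 g fiber for $0.53 (total $4.23, still need 0.0 g).
Greedy by cheapest-per-g is optimal for a single linear constraint, so the minimum cost is $4.23.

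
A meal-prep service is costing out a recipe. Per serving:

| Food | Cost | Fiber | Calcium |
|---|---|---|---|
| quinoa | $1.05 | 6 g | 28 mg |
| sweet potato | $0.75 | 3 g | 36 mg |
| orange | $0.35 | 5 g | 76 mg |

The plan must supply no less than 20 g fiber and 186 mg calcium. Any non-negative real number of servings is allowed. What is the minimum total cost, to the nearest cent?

With two linear requirements the optimum uses one or two foods; enumerate the corners.
quinoa only: max(20/6, 186/28) = 6.643 servings → $6.97.
sweet potato only: max(20/3, 186/36) = 6.667 servings → $5.00.
orange only: max(20/5, 186/76) = 4 servings → $1.40.
quinoa + sweet potato with both tight: 1.227 servings and 4.212 servings → $4.45.
quinoa + orange with both tight: 1.867 servings and 1.759 servings → $2.58.
sweet potato + orange: intersection lies outside the first quadrant.
So the least-cost plan costs $1.40.

$1.40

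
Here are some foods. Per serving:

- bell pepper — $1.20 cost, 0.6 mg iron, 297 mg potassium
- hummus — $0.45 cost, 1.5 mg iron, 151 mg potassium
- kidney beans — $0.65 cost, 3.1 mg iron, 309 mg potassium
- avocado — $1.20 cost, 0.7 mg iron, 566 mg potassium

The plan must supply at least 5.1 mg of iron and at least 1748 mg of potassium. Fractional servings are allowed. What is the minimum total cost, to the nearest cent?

This is a tiny linear program; its minimum lies at a vertex of the feasible set. List the vertices and price them.
bell pepper only: max(5.1/0.6, 1748/297) = 8.5 servings → $10.20.
hummus only: max(5.1/1.5, 1748/151) = 11.58 servings → $5.21.
kidney beans only: max(5.1/3.1, 1748/309) = 5.657 servings → $3.68.
avocado only: max(5.1/0.7, 1748/566) = 7.286 servings → $8.74.
bell pepper + hummus with both tight: 5.218 servings and 1.313 servings → $6.85.
bell pepper + kidney beans with both tight: 5.226 servings and 0.6336 servings → $6.68.
bell pepper + avocado: the both-tight solution has a negative serving — not a feasible corner.
hummus + kidney beans: the both-tight solution has a negative serving — not a feasible corner.
hummus + avocado with both tight: 2.237 servings and 2.491 servings → $4.00.
kidney beans + avocado with both tight: 1.081 servings and 2.498 servings → $3.70.
Cheapest feasible corner: $3.68.

$3.68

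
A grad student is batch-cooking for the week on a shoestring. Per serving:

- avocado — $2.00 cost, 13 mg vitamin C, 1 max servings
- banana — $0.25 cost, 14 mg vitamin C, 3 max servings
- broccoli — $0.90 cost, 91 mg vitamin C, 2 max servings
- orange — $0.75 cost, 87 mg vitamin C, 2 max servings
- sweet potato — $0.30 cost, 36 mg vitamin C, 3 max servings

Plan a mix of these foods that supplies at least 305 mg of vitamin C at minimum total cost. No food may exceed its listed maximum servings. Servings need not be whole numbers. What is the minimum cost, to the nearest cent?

Cost per mg of vitamin C: sweet potato $0.0083, orange $0.0086, broccoli $0.0099, banana $0.0179, avocado $0.1538.
Take 3 servings of sweet potato: +108.0 mg vitamin C for $0.90 (total $0.90, still need 197.0 mg).
Take 2 servings of orange: +174.0 mg vitamin C for $1.50 (total $2.40, still need 23.0 mg).
Take 0.2527 servings of broccoli: +23.0 mg vitamin C for $0.23 (total $2.63, still need 0.0 mg).
Filling from the cheapest source first is optimal under one linear minimum: $2.63.

$2.63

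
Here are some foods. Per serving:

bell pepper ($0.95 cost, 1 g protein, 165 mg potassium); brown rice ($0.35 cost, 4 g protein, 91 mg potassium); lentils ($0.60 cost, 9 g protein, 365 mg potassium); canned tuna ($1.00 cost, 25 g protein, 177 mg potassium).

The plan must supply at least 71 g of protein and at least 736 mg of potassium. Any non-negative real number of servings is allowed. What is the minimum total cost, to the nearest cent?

The cheapest plan sits at a corner of the feasible region — with two constraints it uses at most two foods.
bell pepper only: max(71/1, 736/165) = 71 servings → $67.45.
brown rice only: max(71/4, 736/91) = 17.75 servings → $6.21.
lentils only: max(71/9, 736/365) = 7.889 servings → $4.73.
canned tuna only: max(71/25, 736/177) = 4.158 servings → $4.16.
bell pepper + brown rice with both targets exact would need a negative amount; discard.
bell pepper + lentils: intersection lies outside the first quadrant.
bell pepper + canned tuna with both tight: 1.477 servings and 2.781 servings → $4.18.
brown rice + lentils: the both-tight solution has a negative serving — not a feasible corner.
brown rice + canned tuna with both tight: 3.722 servings and 2.244 servings → $3.55.
lentils + canned tuna with both tight: 0.7744 servings and 2.561 servings → $3.03.
So the least-cost plan costs $3.03.

$3.03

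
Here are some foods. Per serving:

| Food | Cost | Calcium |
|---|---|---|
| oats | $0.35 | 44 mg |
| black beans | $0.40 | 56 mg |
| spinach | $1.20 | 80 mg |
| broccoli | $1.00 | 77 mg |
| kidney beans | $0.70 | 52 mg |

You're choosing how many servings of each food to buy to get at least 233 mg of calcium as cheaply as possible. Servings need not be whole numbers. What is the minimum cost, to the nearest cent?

$1.66

Cost per mg of calcium: black beans $0.0071, oats $0.0080, broccoli $0.0130, kidney beans $0.0135, spinach $0.0150.
With no serving limits, use only black beans: 233 mg / 56 mg = 4.161 servings × $0.40 = $1.66.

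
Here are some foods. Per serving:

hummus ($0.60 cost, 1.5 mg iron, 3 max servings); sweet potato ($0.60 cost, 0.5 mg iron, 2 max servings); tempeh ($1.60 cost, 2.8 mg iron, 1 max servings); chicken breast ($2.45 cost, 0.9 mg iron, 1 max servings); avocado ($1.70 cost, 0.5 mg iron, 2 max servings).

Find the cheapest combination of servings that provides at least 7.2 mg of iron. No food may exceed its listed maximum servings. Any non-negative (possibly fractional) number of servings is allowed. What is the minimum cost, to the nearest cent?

Cost per mg of iron: hummus $0.4000, tempeh $0.5714, sweet potato $1.2000, chicken breast $2.7222, avocado $3.4000.
Take 3 servings of hummus: +4.5 mg iron for $1.80 (total $1.80, still need 2.7 mg).
Take 0.9643 servings of tempeh: +2.7 mg iron for $1.54 (total $3.34, still need 0.0 mg).
Filling from the cheapest source first is optimal under one linear minimum: $3.34.

$3.34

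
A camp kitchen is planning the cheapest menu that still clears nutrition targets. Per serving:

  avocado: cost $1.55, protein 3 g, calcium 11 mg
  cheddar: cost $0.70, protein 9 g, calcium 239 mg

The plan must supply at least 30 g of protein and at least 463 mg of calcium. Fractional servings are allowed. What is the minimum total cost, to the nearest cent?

$2.33

Compare the cost at each extreme point of the feasible region.
avocado only: max(30/3, 463/11) = 42.09 servings → $65.24.
cheddar only: max(30/9, 463/239) = 3.333 servings → $2.33.
avocado + cheddar with both tight: 4.859 servings and 1.714 servings → $8.73.
So the least-cost plan costs $2.33.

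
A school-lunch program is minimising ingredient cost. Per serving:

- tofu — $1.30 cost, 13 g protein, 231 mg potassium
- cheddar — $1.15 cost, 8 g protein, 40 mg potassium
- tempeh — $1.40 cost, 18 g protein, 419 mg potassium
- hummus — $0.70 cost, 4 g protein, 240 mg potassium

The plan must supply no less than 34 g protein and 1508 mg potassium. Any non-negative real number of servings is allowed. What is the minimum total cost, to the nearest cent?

At the optimum either one food covers both requirements or two foods hit both targets exactly; no other combination can be cheaper.
tofu only: max(34/13, 1508/231) = 6.528 servings → $8.49.
cheddar only: max(34/8, 1508/40) = 37.7 servings → $43.35.
tempeh only: max(34/18, 1508/419) = 3.599 servings → $5.04.
hummus only: max(34/4, 1508/240) = 8.5 servings → $5.95.
tofu + cheddar with both targets exact would need a negative amount; discard.
tofu + tempeh: intersection lies outside the first quadrant.
tofu + hummus with both tight: 0.969 servings and 5.351 servings → $5.01.
cheddar + tempeh with both targets exact would need a negative amount; discard.
cheddar + hummus with both tight: 1.209 servings and 6.082 servings → $5.65.
tempeh + hummus with both tight: 0.8048 servings and 4.878 servings → $4.54.
Cheapest feasible corner: $4.54.

$4.54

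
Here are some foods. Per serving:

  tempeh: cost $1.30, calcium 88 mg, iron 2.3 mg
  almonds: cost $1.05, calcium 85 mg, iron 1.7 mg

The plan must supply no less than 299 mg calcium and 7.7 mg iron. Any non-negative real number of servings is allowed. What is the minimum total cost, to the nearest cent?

Minimising a linear cost over {calcium ≥ 299, iron ≥ 7.7, servings ≥ 0} — the optimum is at a vertex, using one or two foods.
tempeh only: max(299/88, 7.7/2.3) = 3.398 servings → $4.42.
almonds only: max(299/85, 7.7/1.7) = 4.529 servings → $4.76.
tempeh + almonds with both tight: 3.185 servings and 0.22 servings → $4.37.
So the least-cost plan costs $4.37.

$4.37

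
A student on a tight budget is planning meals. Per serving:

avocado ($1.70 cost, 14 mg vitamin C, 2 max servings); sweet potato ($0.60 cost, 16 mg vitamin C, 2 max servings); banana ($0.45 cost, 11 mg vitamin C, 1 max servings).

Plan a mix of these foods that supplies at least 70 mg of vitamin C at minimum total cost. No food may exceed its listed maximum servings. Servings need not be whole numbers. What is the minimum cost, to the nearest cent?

Cost per mg of vitamin C: sweet potato $0.0375, banana $0.0409, avocado $0.1214.
Take 2 servings of sweet potato: +32.0 mg vitamin C for $1.20 (total $1.20, still need 38.0 mg).
Take 1 serving of banana: +11.0 mg vitamin C for $0.45 (total $1.65, still need 27.0 mg).
Take 1.929 servings of avocado: +27.0 mg vitamin C for $3.28 (total $4.93, still need 0.0 mg).
Greedy by cheapest-per-mg is optimal for a single linear constraint, so the minimum cost is $4.93.

$4.93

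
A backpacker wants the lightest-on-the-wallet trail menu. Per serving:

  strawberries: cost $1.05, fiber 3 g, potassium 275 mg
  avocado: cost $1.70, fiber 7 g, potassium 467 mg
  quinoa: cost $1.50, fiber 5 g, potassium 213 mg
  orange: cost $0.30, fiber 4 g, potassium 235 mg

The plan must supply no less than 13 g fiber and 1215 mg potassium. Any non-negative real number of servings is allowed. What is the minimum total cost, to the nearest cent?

$1.55

An LP optimum is at a vertex; with two nutrient constraints at most two foods are used. Check each candidate.
strawberries only: max(13/3, 1215/275) = 4.418 servings → $4.64.
avocado only: max(13/7, 1215/467) = 2.602 servings → $4.42.
quinoa only: max(13/5, 1215/213) = 5.704 servings → $8.56.
orange only: max(13/4, 1215/235) = 5.17 servings → $1.55.
strawberries + avocado: intersection lies outside the first quadrant.
strawberries + quinoa with both targets exact would need a negative amount; discard.
strawberries + orange with both targets exact would need a negative amount; discard.
avocado + quinoa: intersection lies outside the first quadrant.
avocado + orange: intersection lies outside the first quadrant.
quinoa + orange with both targets exact would need a negative amount; discard.
The minimum over all feasible corners is $1.55.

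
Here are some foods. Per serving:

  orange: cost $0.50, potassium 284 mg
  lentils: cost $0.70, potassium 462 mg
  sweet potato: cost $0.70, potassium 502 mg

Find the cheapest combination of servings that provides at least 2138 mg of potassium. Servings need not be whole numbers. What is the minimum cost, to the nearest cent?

Cost per mg of potassium: sweet potato $0.0014, lentils $0.0015, orange $0.0018.
With no serving limits, use only sweet potato: 2138 mg / 502 mg = 4.259 servings × $0.70 = $2.98.

$2.98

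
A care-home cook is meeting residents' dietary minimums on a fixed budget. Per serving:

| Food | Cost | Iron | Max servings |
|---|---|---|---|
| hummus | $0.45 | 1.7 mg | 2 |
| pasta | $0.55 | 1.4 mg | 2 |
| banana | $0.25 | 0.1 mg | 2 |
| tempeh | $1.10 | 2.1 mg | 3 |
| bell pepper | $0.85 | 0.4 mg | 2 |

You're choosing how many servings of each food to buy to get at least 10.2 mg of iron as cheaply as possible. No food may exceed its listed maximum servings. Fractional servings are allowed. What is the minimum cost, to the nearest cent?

$4.10

Cost per mg of iron: hummus $0.2647, pasta $0.3929, tempeh $0.5238, bell pepper $2.1250, banana $2.5000.
Take 2 servings of hummus: +3.4 mg iron for $0.90 (total $0.90, still need 6.8 mg).
Take 2 servings of pasta: +2.8 mg iron for $1.10 (total $2.00, still need 4.0 mg).
Take 1.905 servings of tempeh: +4.0 mg iron for $2.10 (total $4.10, still need 0.0 mg).
Filling from the cheapest source first is optimal under one linear minimum: $4.10.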